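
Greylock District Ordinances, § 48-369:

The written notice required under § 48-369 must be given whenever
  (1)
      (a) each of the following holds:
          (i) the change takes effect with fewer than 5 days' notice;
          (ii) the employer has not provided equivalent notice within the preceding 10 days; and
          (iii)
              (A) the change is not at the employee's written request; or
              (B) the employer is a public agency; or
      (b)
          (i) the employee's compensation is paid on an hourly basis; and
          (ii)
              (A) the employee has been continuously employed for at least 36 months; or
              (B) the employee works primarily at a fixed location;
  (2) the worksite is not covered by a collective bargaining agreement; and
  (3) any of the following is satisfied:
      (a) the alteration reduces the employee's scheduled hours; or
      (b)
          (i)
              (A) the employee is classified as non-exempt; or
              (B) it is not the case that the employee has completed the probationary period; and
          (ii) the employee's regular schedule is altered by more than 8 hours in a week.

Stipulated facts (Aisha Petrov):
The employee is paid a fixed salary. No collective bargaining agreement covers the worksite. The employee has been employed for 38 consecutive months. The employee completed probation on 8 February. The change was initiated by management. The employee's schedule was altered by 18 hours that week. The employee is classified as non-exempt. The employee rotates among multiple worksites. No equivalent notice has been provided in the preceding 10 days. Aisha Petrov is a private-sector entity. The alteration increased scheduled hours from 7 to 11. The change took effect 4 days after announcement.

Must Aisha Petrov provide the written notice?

(i) < 5 days' notice — met.
(ii) no recent notice — met.
(A) not employee-requested — holds.
(B) public agency — not satisfied.
(iii) = T OR F = true.
So (a) is satisfied (T AND T AND T).
(i) hourly-paid — not met.
(A) tenure ≥ 36 mo. — met.
(B) fixed location — not satisfied.
(ii): T OR F → true.
(b) = F AND T = false.
(1): T OR F → true.
(2) no CBA — satisfied.
(a) hours reduced — fails.
(A) non-exempt — satisfied.
(B) not (past probation) — not met.
So (i) is satisfied (T OR F).
(ii) schedule shift > 8h — satisfied.
(b): T AND T → true.
So (3) is satisfied (F OR T).
Overall = T AND T AND T = true.

Yes — required.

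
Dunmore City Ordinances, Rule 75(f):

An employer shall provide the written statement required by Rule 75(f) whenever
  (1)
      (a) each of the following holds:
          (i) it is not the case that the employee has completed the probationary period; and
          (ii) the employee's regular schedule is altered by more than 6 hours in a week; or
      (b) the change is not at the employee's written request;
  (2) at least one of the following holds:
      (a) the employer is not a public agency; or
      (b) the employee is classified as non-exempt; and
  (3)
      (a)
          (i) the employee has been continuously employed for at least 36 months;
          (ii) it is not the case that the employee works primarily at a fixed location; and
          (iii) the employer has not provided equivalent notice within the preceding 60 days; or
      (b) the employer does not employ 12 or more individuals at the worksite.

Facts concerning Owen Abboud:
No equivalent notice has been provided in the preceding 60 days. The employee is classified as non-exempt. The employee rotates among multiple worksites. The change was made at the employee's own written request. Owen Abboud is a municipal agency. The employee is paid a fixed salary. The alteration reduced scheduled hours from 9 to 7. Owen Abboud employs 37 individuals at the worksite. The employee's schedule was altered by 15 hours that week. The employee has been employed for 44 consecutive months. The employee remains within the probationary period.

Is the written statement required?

(i) not (past probation) — met.
(ii) schedule shift > 6h — met.
(a) = T AND T = true.
(b) not employee-requested — not satisfied.
(1): T OR F → true.
(a) not (public agency) — not met.
(b) non-exempt — holds.
So (2) is satisfied (F OR T).
(i) tenure ≥ 36 mo. — holds.
(ii) not (fixed location) — holds.
(iii) no recent notice — met.
So (a) is satisfied (T AND T AND T).
(b) not (≥ 12 at site) — not satisfied.
(3): T OR F → true.
Overall = T AND T AND T = true.

Yes — required.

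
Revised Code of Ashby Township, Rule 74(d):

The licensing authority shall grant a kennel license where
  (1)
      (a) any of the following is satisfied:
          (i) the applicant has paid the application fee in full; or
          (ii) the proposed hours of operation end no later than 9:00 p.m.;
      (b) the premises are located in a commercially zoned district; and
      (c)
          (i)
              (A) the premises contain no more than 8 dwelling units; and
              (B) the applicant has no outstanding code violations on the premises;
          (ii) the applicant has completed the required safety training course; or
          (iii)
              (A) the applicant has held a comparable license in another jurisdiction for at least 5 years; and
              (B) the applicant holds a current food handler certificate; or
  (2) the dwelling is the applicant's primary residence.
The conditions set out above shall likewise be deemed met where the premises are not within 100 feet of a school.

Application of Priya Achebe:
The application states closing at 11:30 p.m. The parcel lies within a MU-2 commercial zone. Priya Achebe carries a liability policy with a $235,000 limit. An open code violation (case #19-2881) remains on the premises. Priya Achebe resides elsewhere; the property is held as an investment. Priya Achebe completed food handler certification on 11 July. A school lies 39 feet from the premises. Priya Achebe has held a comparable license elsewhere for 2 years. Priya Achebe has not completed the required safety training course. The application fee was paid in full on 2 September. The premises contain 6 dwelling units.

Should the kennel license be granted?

No — denied.

(i) fee paid — satisfied.
(ii) closes by 9 p.m. — fails.
(a) = T OR F = true.
(b) commercially zoned — satisfied.
(A) ≤ 8 units — satisfied.
(B) no code violations — not met.
(i): T AND F → false.
(ii) safety training — not met.
(A) prior license ≥ 5 yr — not met.
(B) food handler cert. — holds.
(iii) = F AND T = false.
(c): F OR F OR F → false.
(1): T AND T AND F → false.
(2) primary residence — not satisfied.
So Overall is not satisfied (F OR F).
Exception (≥100 ft from school) — not satisfied.
Result: main false OR exception false → false.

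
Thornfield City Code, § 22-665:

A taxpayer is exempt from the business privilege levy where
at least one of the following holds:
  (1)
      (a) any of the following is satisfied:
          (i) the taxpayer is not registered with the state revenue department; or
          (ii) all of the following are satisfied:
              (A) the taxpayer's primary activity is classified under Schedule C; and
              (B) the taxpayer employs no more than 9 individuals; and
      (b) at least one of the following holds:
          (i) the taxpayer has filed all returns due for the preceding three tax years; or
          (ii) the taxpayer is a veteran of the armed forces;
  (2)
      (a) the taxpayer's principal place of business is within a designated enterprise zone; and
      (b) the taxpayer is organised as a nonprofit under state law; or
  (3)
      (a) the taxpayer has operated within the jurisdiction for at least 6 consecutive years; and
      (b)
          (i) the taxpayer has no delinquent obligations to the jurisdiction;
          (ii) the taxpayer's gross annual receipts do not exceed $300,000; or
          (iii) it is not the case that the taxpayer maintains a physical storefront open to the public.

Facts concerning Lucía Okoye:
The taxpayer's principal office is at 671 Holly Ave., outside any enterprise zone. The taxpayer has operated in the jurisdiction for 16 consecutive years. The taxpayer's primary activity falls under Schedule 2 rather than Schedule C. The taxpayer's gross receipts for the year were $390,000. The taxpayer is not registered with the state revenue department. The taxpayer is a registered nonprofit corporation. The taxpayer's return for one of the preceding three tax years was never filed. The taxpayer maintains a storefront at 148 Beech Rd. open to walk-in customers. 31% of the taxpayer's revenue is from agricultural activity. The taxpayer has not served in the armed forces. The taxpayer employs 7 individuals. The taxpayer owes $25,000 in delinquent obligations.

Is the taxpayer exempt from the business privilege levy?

(i) not (state-registered) — holds.
(A) Schedule C activity — not met.
(B) ≤ 9 employees — met.
So (ii) is not satisfied (F AND T).
(a) = T OR F = true.
(i) returns current — fails.
(ii) veteran — not met.
So (b) is not satisfied (F OR F).
(1) = T AND F = false.
(a) in enterprise zone — not met.
(b) nonprofit — met.
(2): F AND T → false.
(a) ≥ 6 yrs in jurisdiction — satisfied.
(i) no delinquency — not met.
(ii) receipts ≤ $300,000 — fails.
(iii) not (has storefront) — not satisfied.
So (b) is not satisfied (F OR F OR F).
(3) = T AND F = false.
Overall = F OR F OR F = false.

No — not exempt.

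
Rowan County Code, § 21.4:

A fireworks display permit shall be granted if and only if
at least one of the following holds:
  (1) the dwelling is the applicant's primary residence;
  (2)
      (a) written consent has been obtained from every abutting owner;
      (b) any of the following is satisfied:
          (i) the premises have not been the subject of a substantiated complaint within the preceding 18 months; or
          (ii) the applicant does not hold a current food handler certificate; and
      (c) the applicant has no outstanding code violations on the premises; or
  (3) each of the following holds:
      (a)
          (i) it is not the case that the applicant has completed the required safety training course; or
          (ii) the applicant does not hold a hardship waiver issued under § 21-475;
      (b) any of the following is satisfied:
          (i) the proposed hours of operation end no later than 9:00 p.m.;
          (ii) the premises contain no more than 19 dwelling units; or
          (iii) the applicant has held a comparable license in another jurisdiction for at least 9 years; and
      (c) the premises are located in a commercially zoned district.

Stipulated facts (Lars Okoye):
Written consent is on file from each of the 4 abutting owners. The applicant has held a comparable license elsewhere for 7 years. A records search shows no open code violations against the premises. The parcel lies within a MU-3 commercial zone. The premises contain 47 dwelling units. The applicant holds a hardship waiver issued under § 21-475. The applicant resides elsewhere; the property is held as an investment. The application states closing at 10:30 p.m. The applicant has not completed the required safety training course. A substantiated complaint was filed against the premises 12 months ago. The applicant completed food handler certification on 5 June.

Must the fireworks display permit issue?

(1) primary residence — fails.
(a) all abutters consent — holds.
(i) no complaint in 18 mo. — not met.
(ii) not (food handler cert.) — not met.
(b) = F OR F = false.
(c) no code violations — met.
(2): T AND F AND T → false.
(i) not (safety training) — met.
(ii) not (hardship waiver) — not met.
(a): T OR F → true.
(i) closes by 9 p.m. — fails.
(ii) ≤ 19 units — not satisfied.
(iii) prior license ≥ 9 yr — fails.
(b) = F OR F OR F = false.
(c) commercially zoned — satisfied.
(3): T AND F AND T → false.
Overall: F OR F OR F → false.

No — denied.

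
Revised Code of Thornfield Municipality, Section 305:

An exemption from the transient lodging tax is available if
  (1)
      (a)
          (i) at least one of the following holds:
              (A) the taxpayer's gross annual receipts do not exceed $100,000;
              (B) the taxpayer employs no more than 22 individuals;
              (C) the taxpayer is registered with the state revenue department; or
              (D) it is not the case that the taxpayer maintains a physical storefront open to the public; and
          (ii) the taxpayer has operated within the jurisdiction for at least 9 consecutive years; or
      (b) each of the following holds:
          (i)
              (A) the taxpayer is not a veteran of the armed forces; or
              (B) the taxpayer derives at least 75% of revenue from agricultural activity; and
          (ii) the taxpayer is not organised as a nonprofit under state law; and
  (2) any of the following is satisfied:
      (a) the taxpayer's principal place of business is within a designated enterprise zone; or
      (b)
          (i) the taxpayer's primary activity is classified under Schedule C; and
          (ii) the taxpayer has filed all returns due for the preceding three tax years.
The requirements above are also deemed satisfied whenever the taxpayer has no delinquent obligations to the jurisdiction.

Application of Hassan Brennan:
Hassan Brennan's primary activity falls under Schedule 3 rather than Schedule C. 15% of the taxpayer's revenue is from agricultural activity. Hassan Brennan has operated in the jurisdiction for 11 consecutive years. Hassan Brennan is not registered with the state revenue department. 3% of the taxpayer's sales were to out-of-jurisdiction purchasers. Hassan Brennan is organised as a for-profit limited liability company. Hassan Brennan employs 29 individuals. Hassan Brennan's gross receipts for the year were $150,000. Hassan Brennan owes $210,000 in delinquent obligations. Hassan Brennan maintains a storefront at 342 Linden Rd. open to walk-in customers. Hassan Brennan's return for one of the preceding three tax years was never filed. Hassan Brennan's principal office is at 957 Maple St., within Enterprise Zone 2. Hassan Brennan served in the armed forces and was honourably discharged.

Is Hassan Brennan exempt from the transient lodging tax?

(A) receipts ≤ $100,000 — fails.
(B) ≤ 22 employees — fails.
(C) state-registered — not satisfied.
(D) not (has storefront) — fails.
So (i) is not satisfied (F OR F OR F OR F).
(ii) ≥ 9 yrs in jurisdiction — met.
(a): F AND T → false.
(A) not (veteran) — not satisfied.
(B) ≥75% agricultural — not satisfied.
(i): F OR F → false.
(ii) not (nonprofit) — met.
(b) = F AND T = false.
(1): F OR F → false.
(a) in enterprise zone — satisfied.
(i) Schedule C activity — fails.
(ii) returns current — fails.
(b): F AND F → false.
(2): T OR F → true.
Overall: F AND T → false.
Exception (no delinquency) — not satisfied.
Result: main false OR exception false → false.

No — not exempt.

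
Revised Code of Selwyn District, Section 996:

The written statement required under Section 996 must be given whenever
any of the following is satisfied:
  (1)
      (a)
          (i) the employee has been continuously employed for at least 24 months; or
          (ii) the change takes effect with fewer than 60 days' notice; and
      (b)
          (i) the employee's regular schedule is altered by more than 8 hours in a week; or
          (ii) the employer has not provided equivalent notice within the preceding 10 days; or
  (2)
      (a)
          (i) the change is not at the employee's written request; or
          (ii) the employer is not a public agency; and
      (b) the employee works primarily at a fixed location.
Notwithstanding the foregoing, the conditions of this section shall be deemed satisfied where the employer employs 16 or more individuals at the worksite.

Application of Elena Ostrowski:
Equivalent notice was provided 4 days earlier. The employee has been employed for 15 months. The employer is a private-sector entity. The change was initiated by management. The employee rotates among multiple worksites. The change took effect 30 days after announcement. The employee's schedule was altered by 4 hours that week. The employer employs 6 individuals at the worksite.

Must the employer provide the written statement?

(i) tenure ≥ 24 mo. — not satisfied.
(ii) < 60 days' notice — met.
(a) = F OR T = true.
(i) schedule shift > 8h — not satisfied.
(ii) no recent notice — not satisfied.
(b): F OR F → false.
(1) = T AND F = false.
(i) not employee-requested — met.
(ii) not (public agency) — satisfied.
So (a) is satisfied (T OR T).
(b) fixed location — not satisfied.
So (2) is not satisfied (T AND F).
Overall: F OR F → false.
Exception (≥ 16 at site) — not satisfied.
Result: main false OR exception false → false.

No — not required.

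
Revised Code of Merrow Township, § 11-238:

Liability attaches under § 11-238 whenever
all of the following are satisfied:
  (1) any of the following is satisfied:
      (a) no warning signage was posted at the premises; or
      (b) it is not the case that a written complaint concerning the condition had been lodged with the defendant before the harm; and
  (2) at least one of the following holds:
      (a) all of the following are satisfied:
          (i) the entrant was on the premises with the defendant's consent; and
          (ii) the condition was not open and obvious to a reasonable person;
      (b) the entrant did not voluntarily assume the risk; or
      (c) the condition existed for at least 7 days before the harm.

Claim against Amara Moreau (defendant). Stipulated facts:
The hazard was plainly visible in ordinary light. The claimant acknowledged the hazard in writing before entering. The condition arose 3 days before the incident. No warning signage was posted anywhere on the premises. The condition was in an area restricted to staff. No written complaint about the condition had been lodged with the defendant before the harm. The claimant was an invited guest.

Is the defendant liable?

(a) no signage posted — holds.
(b) not (complaint lodged) — met.
(1) = T OR T = true.
(i) consent to enter — holds.
(ii) not open/obvious — not satisfied.
(a): T AND F → false.
(b) no assumed risk — not satisfied.
(c) condition ≥7 days old — not met.
(2): F OR F OR F → false.
Overall = T AND F = false.

No — not liable.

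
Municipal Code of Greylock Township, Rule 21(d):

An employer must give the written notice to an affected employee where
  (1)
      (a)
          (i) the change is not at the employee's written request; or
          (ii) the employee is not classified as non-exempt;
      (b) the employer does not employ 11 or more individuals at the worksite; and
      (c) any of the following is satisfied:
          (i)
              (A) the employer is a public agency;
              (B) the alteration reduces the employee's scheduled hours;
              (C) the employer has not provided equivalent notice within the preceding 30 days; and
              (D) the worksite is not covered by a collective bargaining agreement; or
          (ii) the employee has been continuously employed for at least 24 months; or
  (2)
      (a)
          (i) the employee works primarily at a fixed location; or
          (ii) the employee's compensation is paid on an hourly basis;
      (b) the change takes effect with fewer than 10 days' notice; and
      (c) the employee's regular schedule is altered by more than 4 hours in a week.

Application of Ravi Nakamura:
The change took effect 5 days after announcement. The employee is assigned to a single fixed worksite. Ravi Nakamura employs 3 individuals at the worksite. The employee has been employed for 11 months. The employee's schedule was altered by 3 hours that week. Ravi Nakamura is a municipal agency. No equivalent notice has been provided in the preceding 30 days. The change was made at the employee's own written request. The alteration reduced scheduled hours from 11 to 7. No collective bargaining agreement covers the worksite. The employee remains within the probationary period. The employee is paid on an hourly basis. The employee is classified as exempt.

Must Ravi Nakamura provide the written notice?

(i) not employee-requested — not satisfied.
(ii) not (non-exempt) — satisfied.
(a): F OR T → true.
(b) not (≥ 11 at site) — met.
(A) public agency — satisfied.
(B) hours reduced — met.
(C) no recent notice — satisfied.
(D) no CBA — met.
So (i) is satisfied (T AND T AND T AND T).
(ii) tenure ≥ 24 mo. — not satisfied.
(c) = T OR F = true.
So (1) is satisfied (T AND T AND T).
(i) fixed location — satisfied.
(ii) hourly-paid — satisfied.
(a): T OR T → true.
(b) < 10 days' notice — met.
(c) schedule shift > 4h — not satisfied.
(2): T AND T AND F → false.
So Overall is satisfied (T OR F).

Yes — required.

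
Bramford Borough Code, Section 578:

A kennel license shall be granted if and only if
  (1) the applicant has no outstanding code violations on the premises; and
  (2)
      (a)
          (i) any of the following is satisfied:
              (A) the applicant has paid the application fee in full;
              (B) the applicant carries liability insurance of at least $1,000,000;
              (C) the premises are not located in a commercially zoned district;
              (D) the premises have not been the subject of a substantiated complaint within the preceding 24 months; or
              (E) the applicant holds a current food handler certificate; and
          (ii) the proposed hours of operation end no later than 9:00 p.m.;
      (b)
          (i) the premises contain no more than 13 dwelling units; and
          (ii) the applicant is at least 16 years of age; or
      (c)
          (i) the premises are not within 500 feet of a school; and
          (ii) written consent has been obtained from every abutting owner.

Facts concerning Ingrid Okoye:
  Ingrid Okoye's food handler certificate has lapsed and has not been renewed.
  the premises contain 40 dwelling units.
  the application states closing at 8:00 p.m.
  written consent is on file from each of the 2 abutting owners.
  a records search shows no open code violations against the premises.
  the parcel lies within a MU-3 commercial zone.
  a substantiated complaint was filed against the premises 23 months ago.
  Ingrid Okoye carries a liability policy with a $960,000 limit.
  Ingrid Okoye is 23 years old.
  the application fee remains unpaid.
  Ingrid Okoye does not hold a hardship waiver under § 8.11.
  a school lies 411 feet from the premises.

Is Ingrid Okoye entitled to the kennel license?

No — denied.

(1) no code violations — satisfied.
(A) fee paid — not satisfied.
(B) insurance ≥ $1,000,000 — not satisfied.
(C) not (commercially zoned) — not satisfied.
(D) no complaint in 24 mo. — not met.
(E) food handler cert. — fails.
(i): F OR F OR F OR F OR F → false.
(ii) closes by 9 p.m. — holds.
(a): F AND T → false.
(i) ≤ 13 units — not satisfied.
(ii) age ≥ 16 — holds.
(b): F AND T → false.
(i) ≥500 ft from school — not satisfied.
(ii) all abutters consent — holds.
(c): F AND T → false.
(2): F OR F OR F → false.
Overall = T AND F = false.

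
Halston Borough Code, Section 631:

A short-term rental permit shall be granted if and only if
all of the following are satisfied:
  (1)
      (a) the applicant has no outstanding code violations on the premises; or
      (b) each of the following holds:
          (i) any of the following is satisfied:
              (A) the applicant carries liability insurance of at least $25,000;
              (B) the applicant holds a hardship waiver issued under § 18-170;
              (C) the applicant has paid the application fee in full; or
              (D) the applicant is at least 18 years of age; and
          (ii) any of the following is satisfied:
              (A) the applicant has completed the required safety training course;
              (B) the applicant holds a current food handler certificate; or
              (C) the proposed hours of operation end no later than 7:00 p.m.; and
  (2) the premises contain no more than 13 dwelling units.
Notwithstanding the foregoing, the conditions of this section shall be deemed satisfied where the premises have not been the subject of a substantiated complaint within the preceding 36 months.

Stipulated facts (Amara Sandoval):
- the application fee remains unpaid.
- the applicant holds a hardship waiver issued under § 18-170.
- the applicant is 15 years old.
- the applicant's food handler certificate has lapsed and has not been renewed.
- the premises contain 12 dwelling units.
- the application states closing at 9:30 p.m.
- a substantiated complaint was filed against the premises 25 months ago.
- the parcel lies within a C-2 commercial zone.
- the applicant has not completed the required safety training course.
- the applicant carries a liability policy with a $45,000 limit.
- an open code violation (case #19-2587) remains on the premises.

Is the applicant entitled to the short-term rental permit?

No — denied.

(a) no code violations — not met.
(A) insurance ≥ $25,000 — satisfied.
(B) hardship waiver — met.
(C) fee paid — fails.
(D) age ≥ 18 — not met.
(i) = T OR T OR F OR F = true.
(A) safety training — fails.
(B) food handler cert. — not satisfied.
(C) closes by 7 p.m. — not satisfied.
(ii) = F OR F OR F = false.
So (b) is not satisfied (T AND F).
So (1) is not satisfied (F OR F).
(2) ≤ 13 units — holds.
Overall: F AND T → false.
Exception (no complaint in 36 mo.) — not satisfied.
Result: main false OR exception false → false.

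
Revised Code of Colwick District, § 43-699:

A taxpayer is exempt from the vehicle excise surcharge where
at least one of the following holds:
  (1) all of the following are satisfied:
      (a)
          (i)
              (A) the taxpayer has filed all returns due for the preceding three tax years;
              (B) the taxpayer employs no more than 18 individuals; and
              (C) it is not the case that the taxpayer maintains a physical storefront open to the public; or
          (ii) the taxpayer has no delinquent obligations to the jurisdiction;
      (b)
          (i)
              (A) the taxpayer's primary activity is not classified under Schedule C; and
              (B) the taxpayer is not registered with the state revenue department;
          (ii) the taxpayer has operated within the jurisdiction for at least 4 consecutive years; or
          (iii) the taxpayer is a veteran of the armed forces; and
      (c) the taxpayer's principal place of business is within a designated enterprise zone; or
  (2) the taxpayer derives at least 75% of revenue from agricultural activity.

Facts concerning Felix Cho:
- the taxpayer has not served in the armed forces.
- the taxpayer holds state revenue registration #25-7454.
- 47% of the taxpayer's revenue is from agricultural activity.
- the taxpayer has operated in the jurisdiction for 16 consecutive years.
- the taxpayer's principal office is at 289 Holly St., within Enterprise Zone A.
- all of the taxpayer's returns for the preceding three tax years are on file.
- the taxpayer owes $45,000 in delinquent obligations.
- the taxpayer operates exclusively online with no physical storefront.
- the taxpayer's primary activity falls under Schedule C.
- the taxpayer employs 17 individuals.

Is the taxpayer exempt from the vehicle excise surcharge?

(A) returns current — holds.
(B) ≤ 18 employees — holds.
(C) not (has storefront) — satisfied.
So (i) is satisfied (T AND T AND T).
(ii) no delinquency — fails.
(a): T OR F → true.
(A) not (Schedule C activity) — not satisfied.
(B) not (state-registered) — not met.
(i) = F AND F = false.
(ii) ≥ 4 yrs in jurisdiction — met.
(iii) veteran — fails.
So (b) is satisfied (F OR T OR F).
(c) in enterprise zone — met.
(1) = T AND T AND T = true.
(2) ≥75% agricultural — not met.
Overall: T OR F → true.

Yes — exempt.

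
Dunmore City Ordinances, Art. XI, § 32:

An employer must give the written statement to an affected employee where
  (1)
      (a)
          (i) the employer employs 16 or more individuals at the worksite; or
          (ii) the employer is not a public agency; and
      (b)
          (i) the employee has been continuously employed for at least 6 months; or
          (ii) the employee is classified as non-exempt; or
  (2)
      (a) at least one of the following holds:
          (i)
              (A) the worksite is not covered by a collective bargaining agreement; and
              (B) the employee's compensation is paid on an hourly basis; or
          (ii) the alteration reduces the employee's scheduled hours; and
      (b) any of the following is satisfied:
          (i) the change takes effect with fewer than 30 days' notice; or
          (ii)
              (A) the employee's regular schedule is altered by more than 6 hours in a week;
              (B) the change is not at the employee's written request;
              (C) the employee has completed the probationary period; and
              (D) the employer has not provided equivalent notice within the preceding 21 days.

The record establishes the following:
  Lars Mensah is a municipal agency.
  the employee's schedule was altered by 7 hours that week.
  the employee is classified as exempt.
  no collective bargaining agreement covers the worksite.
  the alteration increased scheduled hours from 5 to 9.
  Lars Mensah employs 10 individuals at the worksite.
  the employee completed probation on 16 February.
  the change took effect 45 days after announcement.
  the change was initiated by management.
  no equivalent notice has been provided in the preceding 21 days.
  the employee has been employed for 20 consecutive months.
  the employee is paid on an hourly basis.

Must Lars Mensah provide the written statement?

Yes — required.

(i) ≥ 16 at site — not satisfied.
(ii) not (public agency) — not satisfied.
So (a) is not satisfied (F OR F).
(i) tenure ≥ 6 mo. — holds.
(ii) non-exempt — not met.
So (b) is satisfied (T OR F).
(1): F AND T → false.
(A) no CBA — met.
(B) hourly-paid — met.
So (i) is satisfied (T AND T).
(ii) hours reduced — not met.
So (a) is satisfied (T OR F).
(i) < 30 days' notice — fails.
(A) schedule shift > 6h — met.
(B) not employee-requested — met.
(C) past probation — satisfied.
(D) no recent notice — met.
(ii) = T AND T AND T AND T = true.
So (b) is satisfied (F OR T).
(2): T AND T → true.
Overall: F OR T → true.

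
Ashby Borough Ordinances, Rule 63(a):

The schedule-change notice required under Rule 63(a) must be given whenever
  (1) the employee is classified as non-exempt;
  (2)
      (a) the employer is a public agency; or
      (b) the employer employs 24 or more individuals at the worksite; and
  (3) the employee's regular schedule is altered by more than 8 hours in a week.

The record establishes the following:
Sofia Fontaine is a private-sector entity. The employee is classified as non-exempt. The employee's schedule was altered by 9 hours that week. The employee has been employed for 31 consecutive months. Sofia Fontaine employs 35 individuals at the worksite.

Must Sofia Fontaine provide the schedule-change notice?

(1) non-exempt — satisfied.
(a) public agency — fails.
(b) ≥ 24 at site — satisfied.
So (2) is satisfied (F OR T).
(3) schedule shift > 8h — holds.
So Overall is satisfied (T AND T AND T).

Yes — required.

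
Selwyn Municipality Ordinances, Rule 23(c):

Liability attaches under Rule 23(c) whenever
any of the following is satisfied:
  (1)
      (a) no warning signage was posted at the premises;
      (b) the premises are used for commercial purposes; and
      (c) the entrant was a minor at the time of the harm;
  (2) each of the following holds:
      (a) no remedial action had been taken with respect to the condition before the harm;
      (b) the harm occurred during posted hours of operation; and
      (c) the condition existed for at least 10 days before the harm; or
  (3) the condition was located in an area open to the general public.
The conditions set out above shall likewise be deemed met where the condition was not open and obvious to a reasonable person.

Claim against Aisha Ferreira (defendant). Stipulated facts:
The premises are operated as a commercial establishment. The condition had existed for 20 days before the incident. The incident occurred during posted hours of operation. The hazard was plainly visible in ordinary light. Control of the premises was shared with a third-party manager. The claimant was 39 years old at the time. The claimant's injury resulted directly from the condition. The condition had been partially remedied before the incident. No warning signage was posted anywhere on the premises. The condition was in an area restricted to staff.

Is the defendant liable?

(a) no signage posted — satisfied.
(b) commercial use — satisfied.
(c) entrant a minor — not met.
(1): T AND T AND F → false.
(a) no remedial action — not satisfied.
(b) during posted hours — holds.
(c) condition ≥10 days old — satisfied.
(2) = F AND T AND T = false.
(3) public area — not satisfied.
Overall: F OR F OR F → false.
Exception (not open/obvious) — not satisfied.
Result: main false OR exception false → false.

No — not liable.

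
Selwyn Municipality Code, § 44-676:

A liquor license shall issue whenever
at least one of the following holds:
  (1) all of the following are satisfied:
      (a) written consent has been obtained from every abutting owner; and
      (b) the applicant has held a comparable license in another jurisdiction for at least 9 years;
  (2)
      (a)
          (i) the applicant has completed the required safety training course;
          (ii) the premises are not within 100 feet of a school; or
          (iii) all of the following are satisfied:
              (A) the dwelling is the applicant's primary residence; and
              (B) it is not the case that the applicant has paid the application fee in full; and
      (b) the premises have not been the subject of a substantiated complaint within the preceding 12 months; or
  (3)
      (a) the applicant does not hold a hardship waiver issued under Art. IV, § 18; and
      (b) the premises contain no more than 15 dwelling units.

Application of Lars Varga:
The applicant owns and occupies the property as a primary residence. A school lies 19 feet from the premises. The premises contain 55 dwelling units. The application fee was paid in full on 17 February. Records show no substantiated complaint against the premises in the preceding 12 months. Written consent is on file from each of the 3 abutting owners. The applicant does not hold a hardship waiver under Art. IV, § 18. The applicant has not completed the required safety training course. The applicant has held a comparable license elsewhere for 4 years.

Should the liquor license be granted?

(a) all abutters consent — holds.
(b) prior license ≥ 9 yr — not met.
(1) = T AND F = false.
(i) safety training — fails.
(ii) ≥100 ft from school — not met.
(A) primary residence — satisfied.
(B) not (fee paid) — not met.
(iii): T AND F → false.
(a): F OR F OR F → false.
(b) no complaint in 12 mo. — satisfied.
(2): F AND T → false.
(a) not (hardship waiver) — satisfied.
(b) ≤ 15 units — not satisfied.
(3): T AND F → false.
Overall: F OR F OR F → false.

No — denied.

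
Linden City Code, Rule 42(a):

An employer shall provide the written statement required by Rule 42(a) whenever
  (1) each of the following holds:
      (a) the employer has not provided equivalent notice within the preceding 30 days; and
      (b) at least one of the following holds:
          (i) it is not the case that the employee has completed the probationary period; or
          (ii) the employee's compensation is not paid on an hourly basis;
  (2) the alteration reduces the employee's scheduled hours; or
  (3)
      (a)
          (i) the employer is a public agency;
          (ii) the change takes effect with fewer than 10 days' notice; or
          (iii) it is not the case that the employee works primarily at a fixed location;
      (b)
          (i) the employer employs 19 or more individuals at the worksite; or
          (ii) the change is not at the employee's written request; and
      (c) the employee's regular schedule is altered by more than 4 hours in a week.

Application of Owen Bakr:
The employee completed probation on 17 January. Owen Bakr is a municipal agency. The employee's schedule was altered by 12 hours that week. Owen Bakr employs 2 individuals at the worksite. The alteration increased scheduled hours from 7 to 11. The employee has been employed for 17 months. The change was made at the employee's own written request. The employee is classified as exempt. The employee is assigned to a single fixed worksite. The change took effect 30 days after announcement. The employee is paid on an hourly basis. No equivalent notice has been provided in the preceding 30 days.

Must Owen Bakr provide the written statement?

No — not required.

(a) no recent notice — met.
(i) not (past probation) — not met.
(ii) not (hourly-paid) — fails.
(b) = F OR F = false.
So (1) is not satisfied (T AND F).
(2) hours reduced — not met.
(i) public agency — met.
(ii) < 10 days' notice — not met.
(iii) not (fixed location) — not satisfied.
(a) = T OR F OR F = true.
(i) ≥ 19 at site — not met.
(ii) not employee-requested — not met.
(b): F OR F → false.
(c) schedule shift > 4h — satisfied.
(3): T AND F AND T → false.
So Overall is not satisfied (F OR F OR F).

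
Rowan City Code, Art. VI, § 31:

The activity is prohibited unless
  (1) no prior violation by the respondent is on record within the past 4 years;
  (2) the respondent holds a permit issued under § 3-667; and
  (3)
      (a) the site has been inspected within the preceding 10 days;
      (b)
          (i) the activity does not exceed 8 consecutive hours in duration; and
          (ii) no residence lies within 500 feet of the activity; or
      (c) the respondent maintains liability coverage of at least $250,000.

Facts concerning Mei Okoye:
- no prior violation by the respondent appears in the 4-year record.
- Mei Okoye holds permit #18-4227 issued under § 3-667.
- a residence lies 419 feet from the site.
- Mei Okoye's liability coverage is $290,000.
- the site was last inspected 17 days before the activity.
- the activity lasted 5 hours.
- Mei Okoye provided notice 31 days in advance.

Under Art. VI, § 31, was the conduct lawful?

Yes — lawful.

(1) no prior violation — met.
(2) holds permit — met.
(a) site inspected — not met.
(i) ≤ 8 hrs duration — satisfied.
(ii) no residence in 500 ft — fails.
So (b) is not satisfied (T AND F).
(c) coverage ≥ $250,000 — satisfied.
(3) = F OR F OR T = true.
So Overall is satisfied (T AND T AND T).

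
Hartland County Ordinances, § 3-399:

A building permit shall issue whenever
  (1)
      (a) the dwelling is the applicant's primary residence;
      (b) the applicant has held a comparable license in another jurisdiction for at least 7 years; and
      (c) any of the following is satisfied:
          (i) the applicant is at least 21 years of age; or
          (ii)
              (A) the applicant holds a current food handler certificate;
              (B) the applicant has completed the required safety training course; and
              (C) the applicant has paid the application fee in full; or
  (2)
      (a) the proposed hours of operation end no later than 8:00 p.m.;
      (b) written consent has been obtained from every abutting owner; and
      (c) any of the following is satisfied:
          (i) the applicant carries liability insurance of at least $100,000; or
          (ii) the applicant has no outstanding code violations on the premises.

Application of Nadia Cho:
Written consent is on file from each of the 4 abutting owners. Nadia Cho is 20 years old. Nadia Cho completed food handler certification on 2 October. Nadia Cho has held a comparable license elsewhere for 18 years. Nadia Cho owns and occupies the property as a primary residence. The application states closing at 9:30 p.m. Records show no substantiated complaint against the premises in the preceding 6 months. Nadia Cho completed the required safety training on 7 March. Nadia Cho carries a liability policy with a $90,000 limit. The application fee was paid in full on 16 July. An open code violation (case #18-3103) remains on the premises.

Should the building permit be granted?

(a) primary residence — met.
(b) prior license ≥ 7 yr — met.
(i) age ≥ 21 — not met.
(A) food handler cert. — satisfied.
(B) safety training — met.
(C) fee paid — satisfied.
(ii): T AND T AND T → true.
(c) = F OR T = true.
So (1) is satisfied (T AND T AND T).
(a) closes by 8 p.m. — fails.
(b) all abutters consent — met.
(i) insurance ≥ $100,000 — fails.
(ii) no code violations — fails.
(c) = F OR F = false.
(2) = F AND T AND F = false.
Overall: T OR F → true.

Yes — granted.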